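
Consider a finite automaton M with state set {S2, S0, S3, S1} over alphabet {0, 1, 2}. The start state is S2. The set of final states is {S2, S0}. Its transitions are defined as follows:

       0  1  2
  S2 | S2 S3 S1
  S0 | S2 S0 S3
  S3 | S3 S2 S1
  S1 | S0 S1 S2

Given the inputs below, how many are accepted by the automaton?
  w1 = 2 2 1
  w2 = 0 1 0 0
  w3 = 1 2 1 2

w1: Trace: S2 -2-> S1 -2-> S2 -1-> S3  → end S3, rejected
w2: Trace: S2 -0-> S2 -1-> S3 -0-> S3 -0-> S3  → end S3, rejected
w3: Trace: S2 -1-> S3 -2-> S1 -1-> S1 -2-> S2  → end S2, accepted

1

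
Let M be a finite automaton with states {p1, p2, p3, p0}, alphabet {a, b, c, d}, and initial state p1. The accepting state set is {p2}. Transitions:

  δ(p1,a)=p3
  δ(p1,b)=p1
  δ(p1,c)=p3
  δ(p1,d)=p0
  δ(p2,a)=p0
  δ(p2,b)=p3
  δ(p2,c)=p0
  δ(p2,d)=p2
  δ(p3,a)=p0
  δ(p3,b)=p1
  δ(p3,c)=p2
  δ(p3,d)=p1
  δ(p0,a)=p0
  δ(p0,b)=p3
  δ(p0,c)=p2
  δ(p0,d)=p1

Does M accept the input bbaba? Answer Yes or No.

No

p1 → p1 → p1 → p3 → p1 → p3
End state p3 is not accepting.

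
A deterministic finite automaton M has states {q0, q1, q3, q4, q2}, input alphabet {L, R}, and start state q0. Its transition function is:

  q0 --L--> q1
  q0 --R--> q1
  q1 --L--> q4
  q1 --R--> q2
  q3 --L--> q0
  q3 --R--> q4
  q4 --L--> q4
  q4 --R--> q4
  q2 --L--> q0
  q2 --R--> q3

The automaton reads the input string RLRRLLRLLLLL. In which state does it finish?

Trace: q0 -R-> q1 -L-> q4 -R-> q4 -R-> q4 -L-> q4 -L-> q4 -R-> q4 -L-> q4 -L-> q4 -L-> q4 -L-> q4 -L-> q4

q4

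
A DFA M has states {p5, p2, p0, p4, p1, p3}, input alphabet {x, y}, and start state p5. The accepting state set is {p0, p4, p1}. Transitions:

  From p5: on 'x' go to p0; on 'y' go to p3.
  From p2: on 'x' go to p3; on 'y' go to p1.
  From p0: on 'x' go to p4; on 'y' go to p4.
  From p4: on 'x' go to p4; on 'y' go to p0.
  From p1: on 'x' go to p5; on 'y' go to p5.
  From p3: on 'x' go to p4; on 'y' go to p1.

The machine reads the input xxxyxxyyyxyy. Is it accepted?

Yes

start at p5
read 'x': p5 → p0
read 'x': p0 → p4
read 'x': p4 → p4
read 'y': p4 → p0
read 'x': p0 → p4
read 'x': p4 → p4
read 'y': p4 → p0
read 'y': p0 → p4
read 'y': p4 → p0
read 'x': p0 → p4
read 'y': p4 → p0
read 'y': p0 → p4
End state p4 is accepting.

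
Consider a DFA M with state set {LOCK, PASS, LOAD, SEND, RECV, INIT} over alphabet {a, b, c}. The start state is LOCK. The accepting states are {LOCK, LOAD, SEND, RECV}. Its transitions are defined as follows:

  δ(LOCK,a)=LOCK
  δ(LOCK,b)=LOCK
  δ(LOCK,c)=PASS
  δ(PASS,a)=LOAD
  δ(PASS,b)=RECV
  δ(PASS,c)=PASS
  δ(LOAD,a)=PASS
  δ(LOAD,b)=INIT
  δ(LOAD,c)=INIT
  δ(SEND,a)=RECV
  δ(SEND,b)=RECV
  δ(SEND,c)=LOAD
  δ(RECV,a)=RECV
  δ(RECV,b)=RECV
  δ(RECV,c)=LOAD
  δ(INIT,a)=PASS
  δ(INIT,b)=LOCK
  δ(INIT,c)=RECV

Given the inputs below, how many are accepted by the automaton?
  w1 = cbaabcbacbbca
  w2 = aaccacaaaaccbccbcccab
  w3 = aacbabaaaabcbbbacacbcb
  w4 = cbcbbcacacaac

1

w1: LOCK → PASS → RECV → RECV → RECV → RECV → LOAD → INIT → PASS → PASS → RECV → RECV → LOAD → PASS  → end PASS, rejected
w2: LOCK → LOCK → LOCK → PASS → PASS → LOAD → INIT → PASS → LOAD → PASS → LOAD → INIT → RECV → RECV → LOAD → INIT → LOCK → PASS → PASS → PASS → LOAD → INIT  → end INIT, rejected
w3: LOCK → LOCK → LOCK → PASS → RECV → RECV → RECV → RECV → RECV → RECV → RECV → RECV → LOAD → INIT → LOCK → LOCK → LOCK → PASS → LOAD → INIT → LOCK → PASS → RECV  → end RECV, accepted
w4: LOCK → PASS → RECV → LOAD → INIT → LOCK → PASS → LOAD → INIT → PASS → PASS → LOAD → PASS → PASS  → end PASS, rejected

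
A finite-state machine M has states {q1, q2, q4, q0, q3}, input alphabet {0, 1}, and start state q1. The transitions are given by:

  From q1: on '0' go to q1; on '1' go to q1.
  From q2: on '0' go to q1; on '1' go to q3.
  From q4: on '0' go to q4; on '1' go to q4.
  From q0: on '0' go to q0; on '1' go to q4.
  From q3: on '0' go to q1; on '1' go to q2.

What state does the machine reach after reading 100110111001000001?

q1

q1 → q1 → q1 → q1 → q1 → q1 → q1 → q1 → q1 → q1 → q1 → q1 → q1 → q1 → q1 → q1 → q1 → q1 → q1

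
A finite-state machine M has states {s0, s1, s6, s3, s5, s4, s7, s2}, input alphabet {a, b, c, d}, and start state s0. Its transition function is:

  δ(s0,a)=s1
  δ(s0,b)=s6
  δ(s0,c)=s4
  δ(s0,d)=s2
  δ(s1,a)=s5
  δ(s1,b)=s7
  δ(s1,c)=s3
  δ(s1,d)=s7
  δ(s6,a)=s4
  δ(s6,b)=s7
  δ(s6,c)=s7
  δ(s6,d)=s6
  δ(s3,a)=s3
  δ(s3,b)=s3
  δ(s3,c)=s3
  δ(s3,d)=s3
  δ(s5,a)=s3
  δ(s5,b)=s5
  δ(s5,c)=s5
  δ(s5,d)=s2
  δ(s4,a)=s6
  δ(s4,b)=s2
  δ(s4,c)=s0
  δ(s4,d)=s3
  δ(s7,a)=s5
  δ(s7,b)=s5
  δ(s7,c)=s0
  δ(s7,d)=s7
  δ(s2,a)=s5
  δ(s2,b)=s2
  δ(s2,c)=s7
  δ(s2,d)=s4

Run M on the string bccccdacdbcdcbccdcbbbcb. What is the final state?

s5

Trace: s0 -b-> s6 -c-> s7 -c-> s0 -c-> s4 -c-> s0 -d-> s2 -a-> s5 -c-> s5 -d-> s2 -b-> s2 -c-> s7 -d-> s7 -c-> s0 -b-> s6 -c-> s7 -c-> s0 -d-> s2 -c-> s7 -b-> s5 -b-> s5 -b-> s5 -c-> s5 -b-> s5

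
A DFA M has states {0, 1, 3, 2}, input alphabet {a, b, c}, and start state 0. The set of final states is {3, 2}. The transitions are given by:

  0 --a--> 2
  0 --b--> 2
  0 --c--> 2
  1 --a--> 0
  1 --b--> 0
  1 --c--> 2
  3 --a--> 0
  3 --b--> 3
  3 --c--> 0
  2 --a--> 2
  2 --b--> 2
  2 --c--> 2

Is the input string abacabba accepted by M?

Trace: 0 -a-> 2 -b-> 2 -a-> 2 -c-> 2 -a-> 2 -b-> 2 -b-> 2 -a-> 2
End state 2 is accepting.

Yes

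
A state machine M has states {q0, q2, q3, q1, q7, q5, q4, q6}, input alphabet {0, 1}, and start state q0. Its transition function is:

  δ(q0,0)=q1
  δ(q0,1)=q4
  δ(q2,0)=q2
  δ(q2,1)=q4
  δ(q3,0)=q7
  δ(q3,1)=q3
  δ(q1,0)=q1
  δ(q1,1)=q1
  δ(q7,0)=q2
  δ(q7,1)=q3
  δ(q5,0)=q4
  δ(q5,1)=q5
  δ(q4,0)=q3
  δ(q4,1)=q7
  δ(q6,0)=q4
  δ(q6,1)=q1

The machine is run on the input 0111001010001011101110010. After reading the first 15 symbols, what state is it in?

q1

q0 → q1 → q1 → q1 → q1 → q1 → q1 → q1 → q1 → q1 → q1 → q1 → q1 → q1 → q1 → q1
After 15 symbols: q1.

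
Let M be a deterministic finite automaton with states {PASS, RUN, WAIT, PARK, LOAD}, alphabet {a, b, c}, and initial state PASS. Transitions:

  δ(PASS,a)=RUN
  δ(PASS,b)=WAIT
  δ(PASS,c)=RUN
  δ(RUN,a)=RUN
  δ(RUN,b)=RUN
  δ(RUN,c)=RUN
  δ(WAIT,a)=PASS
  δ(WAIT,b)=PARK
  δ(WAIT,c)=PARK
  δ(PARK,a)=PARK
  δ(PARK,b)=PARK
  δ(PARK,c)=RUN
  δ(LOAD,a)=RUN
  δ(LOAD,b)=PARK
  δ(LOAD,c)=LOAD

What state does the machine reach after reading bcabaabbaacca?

PASS → WAIT → PARK → PARK → PARK → PARK → PARK → PARK → PARK → PARK → PARK → RUN → RUN → RUN

RUN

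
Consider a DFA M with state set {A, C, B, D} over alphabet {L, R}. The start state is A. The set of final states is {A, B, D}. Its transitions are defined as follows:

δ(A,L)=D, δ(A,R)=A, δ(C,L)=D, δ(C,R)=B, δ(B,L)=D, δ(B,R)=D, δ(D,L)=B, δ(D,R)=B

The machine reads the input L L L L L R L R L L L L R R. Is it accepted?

Yes

start at A
read 'L': A → D
read 'L': D → B
read 'L': B → D
read 'L': D → B
read 'L': B → D
read 'R': D → B
read 'L': B → D
read 'R': D → B
read 'L': B → D
read 'L': D → B
read 'L': B → D
read 'L': D → B
read 'R': B → D
read 'R': D → B
End state B is accepting.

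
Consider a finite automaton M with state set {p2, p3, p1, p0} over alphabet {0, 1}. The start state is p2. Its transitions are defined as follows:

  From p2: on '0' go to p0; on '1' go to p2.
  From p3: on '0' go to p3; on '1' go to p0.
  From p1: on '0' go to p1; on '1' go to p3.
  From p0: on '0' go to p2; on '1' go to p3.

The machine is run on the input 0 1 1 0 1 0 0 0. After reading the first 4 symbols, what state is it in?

Trace: p2 -0-> p0 -1-> p3 -1-> p0 -0-> p2
After 4 symbols: p2.

p2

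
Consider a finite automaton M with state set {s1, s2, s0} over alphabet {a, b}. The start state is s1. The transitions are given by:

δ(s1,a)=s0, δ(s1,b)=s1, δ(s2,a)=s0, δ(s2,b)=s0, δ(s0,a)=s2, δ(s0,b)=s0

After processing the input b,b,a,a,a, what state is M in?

s0

Trace: s1 -b-> s1 -b-> s1 -a-> s0 -a-> s2 -a-> s0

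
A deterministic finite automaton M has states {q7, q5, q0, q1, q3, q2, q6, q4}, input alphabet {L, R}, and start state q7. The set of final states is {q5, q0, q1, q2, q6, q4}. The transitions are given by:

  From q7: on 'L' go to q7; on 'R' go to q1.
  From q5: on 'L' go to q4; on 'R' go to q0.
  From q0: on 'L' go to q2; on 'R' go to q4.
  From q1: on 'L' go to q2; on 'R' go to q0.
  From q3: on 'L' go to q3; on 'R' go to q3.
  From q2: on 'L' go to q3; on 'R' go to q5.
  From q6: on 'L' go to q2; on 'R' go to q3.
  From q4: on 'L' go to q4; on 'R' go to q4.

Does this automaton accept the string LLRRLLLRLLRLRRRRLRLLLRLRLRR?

start at q7
read 'L': q7 → q7
read 'L': q7 → q7
read 'R': q7 → q1
read 'R': q1 → q0
read 'L': q0 → q2
read 'L': q2 → q3
read 'L': q3 → q3
read 'R': q3 → q3
read 'L': q3 → q3
read 'L': q3 → q3
read 'R': q3 → q3
read 'L': q3 → q3
read 'R': q3 → q3
read 'R': q3 → q3
read 'R': q3 → q3
read 'R': q3 → q3
read 'L': q3 → q3
read 'R': q3 → q3
read 'L': q3 → q3
read 'L': q3 → q3
read 'L': q3 → q3
read 'R': q3 → q3
read 'L': q3 → q3
read 'R': q3 → q3
read 'L': q3 → q3
read 'R': q3 → q3
read 'R': q3 → q3
End state q3 is not accepting.

No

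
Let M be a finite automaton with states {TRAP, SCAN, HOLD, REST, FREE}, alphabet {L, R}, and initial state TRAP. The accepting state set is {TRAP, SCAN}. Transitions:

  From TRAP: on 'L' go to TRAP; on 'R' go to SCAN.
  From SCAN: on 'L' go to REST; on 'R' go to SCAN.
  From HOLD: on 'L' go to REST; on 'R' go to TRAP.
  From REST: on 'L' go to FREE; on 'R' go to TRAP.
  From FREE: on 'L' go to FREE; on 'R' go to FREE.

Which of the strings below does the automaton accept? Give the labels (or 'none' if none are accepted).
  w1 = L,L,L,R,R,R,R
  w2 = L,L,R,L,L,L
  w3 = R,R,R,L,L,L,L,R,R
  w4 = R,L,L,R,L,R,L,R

w1: TRAP → TRAP → TRAP → TRAP → SCAN → SCAN → SCAN → SCAN  → end SCAN, accepted
w2: TRAP → TRAP → TRAP → SCAN → REST → FREE → FREE  → end FREE, rejected
w3: TRAP → SCAN → SCAN → SCAN → REST → FREE → FREE → FREE → FREE → FREE  → end FREE, rejected
w4: TRAP → SCAN → REST → FREE → FREE → FREE → FREE → FREE → FREE  → end FREE, rejected

w1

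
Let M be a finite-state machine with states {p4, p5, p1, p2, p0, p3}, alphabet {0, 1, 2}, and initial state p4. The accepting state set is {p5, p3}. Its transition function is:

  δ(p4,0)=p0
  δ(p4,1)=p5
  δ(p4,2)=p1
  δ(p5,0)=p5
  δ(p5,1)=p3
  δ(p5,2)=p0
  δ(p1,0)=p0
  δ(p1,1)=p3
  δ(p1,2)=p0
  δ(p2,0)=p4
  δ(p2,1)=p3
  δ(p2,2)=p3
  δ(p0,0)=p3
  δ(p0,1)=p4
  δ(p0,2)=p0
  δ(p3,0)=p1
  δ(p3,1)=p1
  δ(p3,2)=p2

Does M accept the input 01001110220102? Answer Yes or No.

start at p4
read '0': p4 → p0
read '1': p0 → p4
read '0': p4 → p0
read '0': p0 → p3
read '1': p3 → p1
read '1': p1 → p3
read '1': p3 → p1
read '0': p1 → p0
read '2': p0 → p0
read '2': p0 → p0
read '0': p0 → p3
read '1': p3 → p1
read '0': p1 → p0
read '2': p0 → p0
End state p0 is not accepting.

No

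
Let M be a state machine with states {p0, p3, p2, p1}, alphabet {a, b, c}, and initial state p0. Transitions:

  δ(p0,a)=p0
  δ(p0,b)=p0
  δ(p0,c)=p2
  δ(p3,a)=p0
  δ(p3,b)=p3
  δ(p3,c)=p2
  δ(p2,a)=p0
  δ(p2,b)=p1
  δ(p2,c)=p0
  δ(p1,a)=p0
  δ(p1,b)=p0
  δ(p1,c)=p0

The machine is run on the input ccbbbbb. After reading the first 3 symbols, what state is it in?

p0

Trace: p0 -c-> p2 -c-> p0 -b-> p0
After 3 symbols: p0.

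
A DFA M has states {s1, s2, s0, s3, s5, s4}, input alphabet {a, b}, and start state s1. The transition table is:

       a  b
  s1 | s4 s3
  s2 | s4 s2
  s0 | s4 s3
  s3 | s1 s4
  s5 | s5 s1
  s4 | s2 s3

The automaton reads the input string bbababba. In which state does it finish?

s2

Trace: s1 -b-> s3 -b-> s4 -a-> s2 -b-> s2 -a-> s4 -b-> s3 -b-> s4 -a-> s2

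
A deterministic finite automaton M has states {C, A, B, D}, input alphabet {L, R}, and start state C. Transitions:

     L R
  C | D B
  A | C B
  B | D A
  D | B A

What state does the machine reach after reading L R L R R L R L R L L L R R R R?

B

start at C
read 'L': C → D
read 'R': D → A
read 'L': A → C
read 'R': C → B
read 'R': B → A
read 'L': A → C
read 'R': C → B
read 'L': B → D
read 'R': D → A
read 'L': A → C
read 'L': C → D
read 'L': D → B
read 'R': B → A
read 'R': A → B
read 'R': B → A
read 'R': A → B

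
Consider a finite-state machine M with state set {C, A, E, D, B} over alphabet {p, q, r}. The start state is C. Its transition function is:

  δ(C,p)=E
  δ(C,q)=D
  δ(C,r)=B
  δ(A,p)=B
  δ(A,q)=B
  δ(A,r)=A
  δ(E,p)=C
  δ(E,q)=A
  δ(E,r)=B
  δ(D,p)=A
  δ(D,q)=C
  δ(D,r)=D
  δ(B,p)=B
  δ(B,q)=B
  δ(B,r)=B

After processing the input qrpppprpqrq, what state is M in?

B

Trace: C -q-> D -r-> D -p-> A -p-> B -p-> B -p-> B -r-> B -p-> B -q-> B -r-> B -q-> B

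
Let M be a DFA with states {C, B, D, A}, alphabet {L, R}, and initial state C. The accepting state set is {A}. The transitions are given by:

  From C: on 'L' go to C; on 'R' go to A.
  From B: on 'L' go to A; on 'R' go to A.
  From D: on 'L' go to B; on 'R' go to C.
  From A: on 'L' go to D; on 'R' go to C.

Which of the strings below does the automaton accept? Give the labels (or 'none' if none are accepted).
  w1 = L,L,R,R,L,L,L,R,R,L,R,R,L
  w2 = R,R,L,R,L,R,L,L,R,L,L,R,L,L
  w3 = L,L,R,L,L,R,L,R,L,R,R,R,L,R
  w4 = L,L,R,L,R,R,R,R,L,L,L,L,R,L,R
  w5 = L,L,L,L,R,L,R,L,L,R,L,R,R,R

w1:
  start at C
  read 'L': C → C
  read 'L': C → C
  read 'R': C → A
  read 'R': A → C
  read 'L': C → C
  read 'L': C → C
  read 'L': C → C
  read 'R': C → A
  read 'R': A → C
  read 'L': C → C
  read 'R': C → A
  read 'R': A → C
  read 'L': C → C
  end C, rejected
w2:
  start at C
  read 'R': C → A
  read 'R': A → C
  read 'L': C → C
  read 'R': C → A
  read 'L': A → D
  read 'R': D → C
  read 'L': C → C
  read 'L': C → C
  read 'R': C → A
  read 'L': A → D
  read 'L': D → B
  read 'R': B → A
  read 'L': A → D
  read 'L': D → B
  end B, rejected
w3:
  start at C
  read 'L': C → C
  read 'L': C → C
  read 'R': C → A
  read 'L': A → D
  read 'L': D → B
  read 'R': B → A
  read 'L': A → D
  read 'R': D → C
  read 'L': C → C
  read 'R': C → A
  read 'R': A → C
  read 'R': C → A
  read 'L': A → D
  read 'R': D → C
  end C, rejected
w4:
  start at C
  read 'L': C → C
  read 'L': C → C
  read 'R': C → A
  read 'L': A → D
  read 'R': D → C
  read 'R': C → A
  read 'R': A → C
  read 'R': C → A
  read 'L': A → D
  read 'L': D → B
  read 'L': B → A
  read 'L': A → D
  read 'R': D → C
  read 'L': C → C
  read 'R': C → A
  end A, accepted
w5:
  start at C
  read 'L': C → C
  read 'L': C → C
  read 'L': C → C
  read 'L': C → C
  read 'R': C → A
  read 'L': A → D
  read 'R': D → C
  read 'L': C → C
  read 'L': C → C
  read 'R': C → A
  read 'L': A → D
  read 'R': D → C
  read 'R': C → A
  read 'R': A → C
  end C, rejected

w4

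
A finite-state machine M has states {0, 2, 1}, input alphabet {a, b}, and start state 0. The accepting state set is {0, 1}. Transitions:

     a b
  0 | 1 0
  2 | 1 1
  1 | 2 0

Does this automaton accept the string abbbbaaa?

start at 0
read 'a': 0 → 1
read 'b': 1 → 0
read 'b': 0 → 0
read 'b': 0 → 0
read 'b': 0 → 0
read 'a': 0 → 1
read 'a': 1 → 2
read 'a': 2 → 1
End state 1 is accepting.

Yes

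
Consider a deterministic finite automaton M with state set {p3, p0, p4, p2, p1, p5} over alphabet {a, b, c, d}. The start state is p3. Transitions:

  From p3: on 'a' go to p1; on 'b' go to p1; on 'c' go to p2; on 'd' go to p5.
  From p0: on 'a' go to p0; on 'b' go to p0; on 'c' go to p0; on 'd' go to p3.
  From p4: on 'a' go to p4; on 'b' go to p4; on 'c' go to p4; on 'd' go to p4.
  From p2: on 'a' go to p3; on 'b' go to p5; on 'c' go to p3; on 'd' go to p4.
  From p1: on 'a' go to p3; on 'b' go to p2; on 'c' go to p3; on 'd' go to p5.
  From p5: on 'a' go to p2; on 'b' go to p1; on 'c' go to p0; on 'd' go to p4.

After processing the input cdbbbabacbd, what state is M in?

p3 → p2 → p4 → p4 → p4 → p4 → p4 → p4 → p4 → p4 → p4 → p4

p4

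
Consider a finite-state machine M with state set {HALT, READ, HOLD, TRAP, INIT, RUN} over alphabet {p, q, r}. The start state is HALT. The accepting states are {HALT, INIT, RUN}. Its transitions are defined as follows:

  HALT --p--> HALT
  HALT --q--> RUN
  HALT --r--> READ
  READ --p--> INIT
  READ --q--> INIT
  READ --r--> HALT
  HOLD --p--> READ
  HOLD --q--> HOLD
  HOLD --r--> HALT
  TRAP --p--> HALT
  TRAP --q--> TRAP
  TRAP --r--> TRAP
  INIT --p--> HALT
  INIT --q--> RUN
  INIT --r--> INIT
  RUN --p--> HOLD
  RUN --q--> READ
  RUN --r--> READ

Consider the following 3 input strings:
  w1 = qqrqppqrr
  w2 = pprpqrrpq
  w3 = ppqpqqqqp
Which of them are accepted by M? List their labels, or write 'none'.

w1, w2

w1: Trace: HALT -q-> RUN -q-> READ -r-> HALT -q-> RUN -p-> HOLD -p-> READ -q-> INIT -r-> INIT -r-> INIT  → end INIT, accepted
w2: Trace: HALT -p-> HALT -p-> HALT -r-> READ -p-> INIT -q-> RUN -r-> READ -r-> HALT -p-> HALT -q-> RUN  → end RUN, accepted
w3: Trace: HALT -p-> HALT -p-> HALT -q-> RUN -p-> HOLD -q-> HOLD -q-> HOLD -q-> HOLD -q-> HOLD -p-> READ  → end READ, rejected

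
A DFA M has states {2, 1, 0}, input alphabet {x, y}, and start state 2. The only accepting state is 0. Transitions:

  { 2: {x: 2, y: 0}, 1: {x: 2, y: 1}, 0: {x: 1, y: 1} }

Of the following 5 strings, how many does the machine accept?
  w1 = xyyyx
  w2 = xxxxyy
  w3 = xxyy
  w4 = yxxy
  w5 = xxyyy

1

w1: 2 → 2 → 0 → 1 → 1 → 2  → end 2, rejected
w2: 2 → 2 → 2 → 2 → 2 → 0 → 1  → end 1, rejected
w3: 2 → 2 → 2 → 0 → 1  → end 1, rejected
w4: 2 → 0 → 1 → 2 → 0  → end 0, accepted
w5: 2 → 2 → 2 → 0 → 1 → 1  → end 1, rejected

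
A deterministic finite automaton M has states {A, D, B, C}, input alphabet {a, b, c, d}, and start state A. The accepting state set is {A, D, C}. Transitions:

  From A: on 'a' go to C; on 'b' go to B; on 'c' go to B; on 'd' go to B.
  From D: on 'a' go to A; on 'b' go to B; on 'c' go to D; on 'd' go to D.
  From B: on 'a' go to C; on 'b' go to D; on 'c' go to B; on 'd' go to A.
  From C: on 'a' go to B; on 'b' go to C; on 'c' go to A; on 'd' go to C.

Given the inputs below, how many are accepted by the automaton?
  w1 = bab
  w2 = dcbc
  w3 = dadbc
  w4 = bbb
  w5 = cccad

w1:
  start at A
  read 'b': A → B
  read 'a': B → C
  read 'b': C → C
  end C, accepted
w2:
  start at A
  read 'd': A → B
  read 'c': B → B
  read 'b': B → D
  read 'c': D → D
  end D, accepted
w3:
  start at A
  read 'd': A → B
  read 'a': B → C
  read 'd': C → C
  read 'b': C → C
  read 'c': C → A
  end A, accepted
w4:
  start at A
  read 'b': A → B
  read 'b': B → D
  read 'b': D → B
  end B, rejected
w5:
  start at A
  read 'c': A → B
  read 'c': B → B
  read 'c': B → B
  read 'a': B → C
  read 'd': C → C
  end C, accepted

4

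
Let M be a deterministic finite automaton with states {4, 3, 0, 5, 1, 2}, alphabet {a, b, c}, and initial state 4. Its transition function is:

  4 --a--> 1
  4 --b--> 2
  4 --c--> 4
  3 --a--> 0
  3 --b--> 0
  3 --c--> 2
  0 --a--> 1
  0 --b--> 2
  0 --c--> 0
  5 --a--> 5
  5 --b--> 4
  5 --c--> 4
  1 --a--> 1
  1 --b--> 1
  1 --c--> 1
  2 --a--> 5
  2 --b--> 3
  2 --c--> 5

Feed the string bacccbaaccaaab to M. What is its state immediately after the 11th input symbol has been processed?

Trace: 4 -b-> 2 -a-> 5 -c-> 4 -c-> 4 -c-> 4 -b-> 2 -a-> 5 -a-> 5 -c-> 4 -c-> 4 -a-> 1
After 11 symbols: 1.

1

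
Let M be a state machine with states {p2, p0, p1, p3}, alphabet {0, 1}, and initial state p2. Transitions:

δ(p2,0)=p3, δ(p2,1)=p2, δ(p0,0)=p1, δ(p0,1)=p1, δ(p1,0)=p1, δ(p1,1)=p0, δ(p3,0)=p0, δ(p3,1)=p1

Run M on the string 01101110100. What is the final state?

p1

start at p2
read '0': p2 → p3
read '1': p3 → p1
read '1': p1 → p0
read '0': p0 → p1
read '1': p1 → p0
read '1': p0 → p1
read '1': p1 → p0
read '0': p0 → p1
read '1': p1 → p0
read '0': p0 → p1
read '0': p1 → p1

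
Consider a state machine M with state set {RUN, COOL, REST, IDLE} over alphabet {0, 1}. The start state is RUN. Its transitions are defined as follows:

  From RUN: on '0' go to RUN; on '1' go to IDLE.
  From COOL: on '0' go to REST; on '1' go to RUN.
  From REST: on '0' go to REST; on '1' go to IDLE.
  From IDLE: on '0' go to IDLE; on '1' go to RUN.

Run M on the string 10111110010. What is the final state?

IDLE

RUN → IDLE → IDLE → RUN → IDLE → RUN → IDLE → RUN → RUN → RUN → IDLE → IDLE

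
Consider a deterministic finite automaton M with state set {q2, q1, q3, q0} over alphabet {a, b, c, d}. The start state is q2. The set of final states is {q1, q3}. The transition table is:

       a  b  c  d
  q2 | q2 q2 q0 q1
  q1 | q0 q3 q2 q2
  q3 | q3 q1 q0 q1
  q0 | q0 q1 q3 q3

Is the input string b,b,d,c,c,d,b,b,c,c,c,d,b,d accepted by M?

start at q2
read 'b': q2 → q2
read 'b': q2 → q2
read 'd': q2 → q1
read 'c': q1 → q2
read 'c': q2 → q0
read 'd': q0 → q3
read 'b': q3 → q1
read 'b': q1 → q3
read 'c': q3 → q0
read 'c': q0 → q3
read 'c': q3 → q0
read 'd': q0 → q3
read 'b': q3 → q1
read 'd': q1 → q2
End state q2 is not accepting.

No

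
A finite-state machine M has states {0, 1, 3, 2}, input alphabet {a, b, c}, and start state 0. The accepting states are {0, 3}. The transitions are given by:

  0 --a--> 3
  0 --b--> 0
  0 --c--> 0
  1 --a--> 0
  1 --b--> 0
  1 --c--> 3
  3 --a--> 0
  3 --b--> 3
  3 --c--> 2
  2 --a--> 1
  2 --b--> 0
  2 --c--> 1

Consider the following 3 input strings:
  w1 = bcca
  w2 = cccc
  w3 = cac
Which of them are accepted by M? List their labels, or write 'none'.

w1, w2

w1: Trace: 0 -b-> 0 -c-> 0 -c-> 0 -a-> 3  → end 3, accepted
w2: Trace: 0 -c-> 0 -c-> 0 -c-> 0 -c-> 0  → end 0, accepted
w3: Trace: 0 -c-> 0 -a-> 3 -c-> 2  → end 2, rejected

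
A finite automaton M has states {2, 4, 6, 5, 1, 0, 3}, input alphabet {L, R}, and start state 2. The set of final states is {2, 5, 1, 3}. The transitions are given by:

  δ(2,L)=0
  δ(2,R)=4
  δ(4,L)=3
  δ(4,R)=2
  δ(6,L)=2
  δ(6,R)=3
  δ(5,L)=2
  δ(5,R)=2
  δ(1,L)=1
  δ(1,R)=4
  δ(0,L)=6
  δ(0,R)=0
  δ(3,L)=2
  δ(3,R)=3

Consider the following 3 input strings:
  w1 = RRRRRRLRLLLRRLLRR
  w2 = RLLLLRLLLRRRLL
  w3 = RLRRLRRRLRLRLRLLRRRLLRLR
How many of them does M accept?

w1:
  start at 2
  read 'R': 2 → 4
  read 'R': 4 → 2
  read 'R': 2 → 4
  read 'R': 4 → 2
  read 'R': 2 → 4
  read 'R': 4 → 2
  read 'L': 2 → 0
  read 'R': 0 → 0
  read 'L': 0 → 6
  read 'L': 6 → 2
  read 'L': 2 → 0
  read 'R': 0 → 0
  read 'R': 0 → 0
  read 'L': 0 → 6
  read 'L': 6 → 2
  read 'R': 2 → 4
  read 'R': 4 → 2
  end 2, accepted
w2:
  start at 2
  read 'R': 2 → 4
  read 'L': 4 → 3
  read 'L': 3 → 2
  read 'L': 2 → 0
  read 'L': 0 → 6
  read 'R': 6 → 3
  read 'L': 3 → 2
  read 'L': 2 → 0
  read 'L': 0 → 6
  read 'R': 6 → 3
  read 'R': 3 → 3
  read 'R': 3 → 3
  read 'L': 3 → 2
  read 'L': 2 → 0
  end 0, rejected
w3:
  start at 2
  read 'R': 2 → 4
  read 'L': 4 → 3
  read 'R': 3 → 3
  read 'R': 3 → 3
  read 'L': 3 → 2
  read 'R': 2 → 4
  read 'R': 4 → 2
  read 'R': 2 → 4
  read 'L': 4 → 3
  read 'R': 3 → 3
  read 'L': 3 → 2
  read 'R': 2 → 4
  read 'L': 4 → 3
  read 'R': 3 → 3
  read 'L': 3 → 2
  read 'L': 2 → 0
  read 'R': 0 → 0
  read 'R': 0 → 0
  read 'R': 0 → 0
  read 'L': 0 → 6
  read 'L': 6 → 2
  read 'R': 2 → 4
  read 'L': 4 → 3
  read 'R': 3 → 3
  end 3, accepted

2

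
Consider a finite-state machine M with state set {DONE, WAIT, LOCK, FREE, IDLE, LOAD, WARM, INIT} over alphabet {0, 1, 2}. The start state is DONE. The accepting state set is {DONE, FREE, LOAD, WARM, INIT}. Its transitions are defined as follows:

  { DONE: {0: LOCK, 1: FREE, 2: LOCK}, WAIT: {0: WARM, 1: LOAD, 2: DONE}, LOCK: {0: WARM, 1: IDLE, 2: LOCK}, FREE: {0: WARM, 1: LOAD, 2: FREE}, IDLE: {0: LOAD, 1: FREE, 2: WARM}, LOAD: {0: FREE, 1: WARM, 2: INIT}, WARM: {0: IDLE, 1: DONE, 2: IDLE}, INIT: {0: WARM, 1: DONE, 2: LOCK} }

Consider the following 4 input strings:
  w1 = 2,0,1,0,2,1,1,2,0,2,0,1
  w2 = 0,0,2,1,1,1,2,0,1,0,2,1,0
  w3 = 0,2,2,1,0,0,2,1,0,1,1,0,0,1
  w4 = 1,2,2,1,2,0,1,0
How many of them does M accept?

2

w1: DONE → LOCK → WARM → DONE → LOCK → LOCK → IDLE → FREE → FREE → WARM → IDLE → LOAD → WARM  → end WARM, accepted
w2: DONE → LOCK → WARM → IDLE → FREE → LOAD → WARM → IDLE → LOAD → WARM → IDLE → WARM → DONE → LOCK  → end LOCK, rejected
w3: DONE → LOCK → LOCK → LOCK → IDLE → LOAD → FREE → FREE → LOAD → FREE → LOAD → WARM → IDLE → LOAD → WARM  → end WARM, accepted
w4: DONE → FREE → FREE → FREE → LOAD → INIT → WARM → DONE → LOCK  → end LOCK, rejected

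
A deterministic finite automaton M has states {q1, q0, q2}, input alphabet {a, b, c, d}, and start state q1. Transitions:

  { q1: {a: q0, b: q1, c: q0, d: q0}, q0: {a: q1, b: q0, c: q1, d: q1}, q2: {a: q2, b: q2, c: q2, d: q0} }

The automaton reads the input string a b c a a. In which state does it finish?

q1

start at q1
read 'a': q1 → q0
read 'b': q0 → q0
read 'c': q0 → q1
read 'a': q1 → q0
read 'a': q0 → q1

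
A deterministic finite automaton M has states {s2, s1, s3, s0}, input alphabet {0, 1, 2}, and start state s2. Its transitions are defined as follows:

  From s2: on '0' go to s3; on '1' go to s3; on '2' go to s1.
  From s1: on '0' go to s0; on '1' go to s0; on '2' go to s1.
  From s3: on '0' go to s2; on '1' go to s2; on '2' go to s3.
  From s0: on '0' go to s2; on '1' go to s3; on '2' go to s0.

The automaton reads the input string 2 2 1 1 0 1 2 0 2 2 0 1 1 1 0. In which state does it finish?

Trace: s2 -2-> s1 -2-> s1 -1-> s0 -1-> s3 -0-> s2 -1-> s3 -2-> s3 -0-> s2 -2-> s1 -2-> s1 -0-> s0 -1-> s3 -1-> s2 -1-> s3 -0-> s2

s2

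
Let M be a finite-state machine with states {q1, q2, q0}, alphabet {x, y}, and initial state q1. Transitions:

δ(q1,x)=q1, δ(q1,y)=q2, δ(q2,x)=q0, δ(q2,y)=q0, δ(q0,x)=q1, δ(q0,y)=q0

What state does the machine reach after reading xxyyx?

q1

Trace: q1 -x-> q1 -x-> q1 -y-> q2 -y-> q0 -x-> q1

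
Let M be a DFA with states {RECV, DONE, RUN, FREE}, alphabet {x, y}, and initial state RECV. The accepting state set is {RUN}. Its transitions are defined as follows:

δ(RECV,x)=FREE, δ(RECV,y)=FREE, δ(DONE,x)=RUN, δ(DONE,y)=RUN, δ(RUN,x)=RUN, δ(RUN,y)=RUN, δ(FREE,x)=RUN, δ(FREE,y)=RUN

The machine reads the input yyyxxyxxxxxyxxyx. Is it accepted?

start at RECV
read 'y': RECV → FREE
read 'y': FREE → RUN
read 'y': RUN → RUN
read 'x': RUN → RUN
read 'x': RUN → RUN
read 'y': RUN → RUN
read 'x': RUN → RUN
read 'x': RUN → RUN
read 'x': RUN → RUN
read 'x': RUN → RUN
read 'x': RUN → RUN
read 'y': RUN → RUN
read 'x': RUN → RUN
read 'x': RUN → RUN
read 'y': RUN → RUN
read 'x': RUN → RUN
End state RUN is accepting.

Yes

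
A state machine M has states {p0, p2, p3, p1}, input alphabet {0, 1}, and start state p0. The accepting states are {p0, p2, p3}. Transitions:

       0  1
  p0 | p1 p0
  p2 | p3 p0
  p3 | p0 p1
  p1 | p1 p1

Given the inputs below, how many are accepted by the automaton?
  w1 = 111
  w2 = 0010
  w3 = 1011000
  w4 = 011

w1:
  start at p0
  read '1': p0 → p0
  read '1': p0 → p0
  read '1': p0 → p0
  end p0, accepted
w2:
  start at p0
  read '0': p0 → p1
  read '0': p1 → p1
  read '1': p1 → p1
  read '0': p1 → p1
  end p1, rejected
w3:
  start at p0
  read '1': p0 → p0
  read '0': p0 → p1
  read '1': p1 → p1
  read '1': p1 → p1
  read '0': p1 → p1
  read '0': p1 → p1
  read '0': p1 → p1
  end p1, rejected
w4:
  start at p0
  read '0': p0 → p1
  read '1': p1 → p1
  read '1': p1 → p1
  end p1, rejected

1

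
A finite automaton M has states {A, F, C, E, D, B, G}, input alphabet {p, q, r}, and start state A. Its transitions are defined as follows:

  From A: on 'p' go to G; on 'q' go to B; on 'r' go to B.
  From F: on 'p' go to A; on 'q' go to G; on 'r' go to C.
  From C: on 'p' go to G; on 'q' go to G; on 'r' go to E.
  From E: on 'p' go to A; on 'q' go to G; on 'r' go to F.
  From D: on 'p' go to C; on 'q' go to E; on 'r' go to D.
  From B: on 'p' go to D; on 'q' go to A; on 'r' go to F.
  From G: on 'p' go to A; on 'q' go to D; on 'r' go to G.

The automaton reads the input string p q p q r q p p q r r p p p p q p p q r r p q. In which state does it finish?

start at A
read 'p': A → G
read 'q': G → D
read 'p': D → C
read 'q': C → G
read 'r': G → G
read 'q': G → D
read 'p': D → C
read 'p': C → G
read 'q': G → D
read 'r': D → D
read 'r': D → D
read 'p': D → C
read 'p': C → G
read 'p': G → A
read 'p': A → G
read 'q': G → D
read 'p': D → C
read 'p': C → G
read 'q': G → D
read 'r': D → D
read 'r': D → D
read 'p': D → C
read 'q': C → G

G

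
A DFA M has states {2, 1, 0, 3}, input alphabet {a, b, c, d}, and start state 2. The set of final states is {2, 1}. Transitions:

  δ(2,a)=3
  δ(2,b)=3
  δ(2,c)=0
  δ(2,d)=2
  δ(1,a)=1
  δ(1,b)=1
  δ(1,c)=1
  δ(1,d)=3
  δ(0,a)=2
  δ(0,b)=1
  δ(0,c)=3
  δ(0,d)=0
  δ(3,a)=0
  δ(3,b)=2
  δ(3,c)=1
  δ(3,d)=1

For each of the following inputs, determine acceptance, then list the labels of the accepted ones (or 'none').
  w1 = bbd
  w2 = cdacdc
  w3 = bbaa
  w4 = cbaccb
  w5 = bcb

w1: 2 → 3 → 2 → 2  → end 2, accepted
w2: 2 → 0 → 0 → 2 → 0 → 0 → 3  → end 3, rejected
w3: 2 → 3 → 2 → 3 → 0  → end 0, rejected
w4: 2 → 0 → 1 → 1 → 1 → 1 → 1  → end 1, accepted
w5: 2 → 3 → 1 → 1  → end 1, accepted

w1, w4, w5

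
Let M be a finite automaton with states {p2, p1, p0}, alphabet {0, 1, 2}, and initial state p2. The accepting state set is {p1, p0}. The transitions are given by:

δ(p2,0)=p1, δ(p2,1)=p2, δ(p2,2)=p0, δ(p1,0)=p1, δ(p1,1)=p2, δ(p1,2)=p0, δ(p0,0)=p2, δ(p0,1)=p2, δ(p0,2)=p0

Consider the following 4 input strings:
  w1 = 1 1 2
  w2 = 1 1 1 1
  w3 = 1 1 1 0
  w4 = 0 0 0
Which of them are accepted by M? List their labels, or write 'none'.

w1:
  start at p2
  read '1': p2 → p2
  read '1': p2 → p2
  read '2': p2 → p0
  end p0, accepted
w2:
  start at p2
  read '1': p2 → p2
  read '1': p2 → p2
  read '1': p2 → p2
  read '1': p2 → p2
  end p2, rejected
w3:
  start at p2
  read '1': p2 → p2
  read '1': p2 → p2
  read '1': p2 → p2
  read '0': p2 → p1
  end p1, accepted
w4:
  start at p2
  read '0': p2 → p1
  read '0': p1 → p1
  read '0': p1 → p1
  end p1, accepted

w1, w3, w4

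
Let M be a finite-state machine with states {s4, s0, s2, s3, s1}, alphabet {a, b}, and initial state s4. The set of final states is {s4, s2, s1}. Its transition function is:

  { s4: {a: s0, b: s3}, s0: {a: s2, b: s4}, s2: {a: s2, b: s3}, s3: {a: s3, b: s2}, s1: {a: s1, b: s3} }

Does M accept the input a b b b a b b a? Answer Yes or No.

s4 → s0 → s4 → s3 → s2 → s2 → s3 → s2 → s2
End state s2 is accepting.

Yes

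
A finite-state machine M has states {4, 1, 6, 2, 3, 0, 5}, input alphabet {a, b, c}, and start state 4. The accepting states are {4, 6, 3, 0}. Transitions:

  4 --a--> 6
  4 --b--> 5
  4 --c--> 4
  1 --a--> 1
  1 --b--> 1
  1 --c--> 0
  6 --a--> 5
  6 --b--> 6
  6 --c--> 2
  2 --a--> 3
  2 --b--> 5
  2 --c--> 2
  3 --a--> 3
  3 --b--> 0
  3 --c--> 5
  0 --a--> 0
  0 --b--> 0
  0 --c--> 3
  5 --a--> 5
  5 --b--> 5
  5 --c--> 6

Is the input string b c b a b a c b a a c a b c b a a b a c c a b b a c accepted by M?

Yes

Trace: 4 -b-> 5 -c-> 6 -b-> 6 -a-> 5 -b-> 5 -a-> 5 -c-> 6 -b-> 6 -a-> 5 -a-> 5 -c-> 6 -a-> 5 -b-> 5 -c-> 6 -b-> 6 -a-> 5 -a-> 5 -b-> 5 -a-> 5 -c-> 6 -c-> 2 -a-> 3 -b-> 0 -b-> 0 -a-> 0 -c-> 3
End state 3 is accepting.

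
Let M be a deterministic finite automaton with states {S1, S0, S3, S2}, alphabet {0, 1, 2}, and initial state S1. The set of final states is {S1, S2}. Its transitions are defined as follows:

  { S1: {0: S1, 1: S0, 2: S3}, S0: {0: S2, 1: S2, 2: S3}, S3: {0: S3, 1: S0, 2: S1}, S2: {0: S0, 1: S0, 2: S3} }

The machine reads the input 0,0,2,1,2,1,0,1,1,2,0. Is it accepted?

start at S1
read '0': S1 → S1
read '0': S1 → S1
read '2': S1 → S3
read '1': S3 → S0
read '2': S0 → S3
read '1': S3 → S0
read '0': S0 → S2
read '1': S2 → S0
read '1': S0 → S2
read '2': S2 → S3
read '0': S3 → S3
End state S3 is not accepting.

No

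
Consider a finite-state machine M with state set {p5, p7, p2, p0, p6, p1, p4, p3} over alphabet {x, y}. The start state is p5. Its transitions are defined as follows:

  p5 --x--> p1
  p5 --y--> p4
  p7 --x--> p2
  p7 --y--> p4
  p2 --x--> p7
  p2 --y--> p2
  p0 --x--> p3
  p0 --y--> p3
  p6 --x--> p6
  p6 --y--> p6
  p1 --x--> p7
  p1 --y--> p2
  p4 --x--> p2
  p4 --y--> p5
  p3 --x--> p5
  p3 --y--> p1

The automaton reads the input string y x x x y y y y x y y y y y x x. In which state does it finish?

start at p5
read 'y': p5 → p4
read 'x': p4 → p2
read 'x': p2 → p7
read 'x': p7 → p2
read 'y': p2 → p2
read 'y': p2 → p2
read 'y': p2 → p2
read 'y': p2 → p2
read 'x': p2 → p7
read 'y': p7 → p4
read 'y': p4 → p5
read 'y': p5 → p4
read 'y': p4 → p5
read 'y': p5 → p4
read 'x': p4 → p2
read 'x': p2 → p7

p7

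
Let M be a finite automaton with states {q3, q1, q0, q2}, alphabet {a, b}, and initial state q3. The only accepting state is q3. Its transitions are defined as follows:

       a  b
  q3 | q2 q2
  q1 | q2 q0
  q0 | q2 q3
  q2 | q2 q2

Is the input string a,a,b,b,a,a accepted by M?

No

Trace: q3 -a-> q2 -a-> q2 -b-> q2 -b-> q2 -a-> q2 -a-> q2
End state q2 is not accepting.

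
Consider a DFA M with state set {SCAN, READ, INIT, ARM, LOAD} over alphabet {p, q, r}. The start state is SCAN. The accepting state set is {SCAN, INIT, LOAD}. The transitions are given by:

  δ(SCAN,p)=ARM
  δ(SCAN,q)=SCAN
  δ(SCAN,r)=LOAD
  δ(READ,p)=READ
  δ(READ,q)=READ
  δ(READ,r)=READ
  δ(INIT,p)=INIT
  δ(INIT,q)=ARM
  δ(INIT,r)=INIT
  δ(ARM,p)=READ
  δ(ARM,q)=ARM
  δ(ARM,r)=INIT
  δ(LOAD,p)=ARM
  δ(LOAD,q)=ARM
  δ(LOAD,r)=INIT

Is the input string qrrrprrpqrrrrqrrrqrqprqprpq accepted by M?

Trace: SCAN -q-> SCAN -r-> LOAD -r-> INIT -r-> INIT -p-> INIT -r-> INIT -r-> INIT -p-> INIT -q-> ARM -r-> INIT -r-> INIT -r-> INIT -r-> INIT -q-> ARM -r-> INIT -r-> INIT -r-> INIT -q-> ARM -r-> INIT -q-> ARM -p-> READ -r-> READ -q-> READ -p-> READ -r-> READ -p-> READ -q-> READ
End state READ is not accepting.

No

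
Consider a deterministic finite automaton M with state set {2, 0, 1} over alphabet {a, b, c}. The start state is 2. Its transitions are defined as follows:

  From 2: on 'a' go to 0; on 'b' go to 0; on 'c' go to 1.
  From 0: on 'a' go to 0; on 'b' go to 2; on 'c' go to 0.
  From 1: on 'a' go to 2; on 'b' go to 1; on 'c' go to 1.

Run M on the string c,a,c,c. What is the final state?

1

2 → 1 → 2 → 1 → 1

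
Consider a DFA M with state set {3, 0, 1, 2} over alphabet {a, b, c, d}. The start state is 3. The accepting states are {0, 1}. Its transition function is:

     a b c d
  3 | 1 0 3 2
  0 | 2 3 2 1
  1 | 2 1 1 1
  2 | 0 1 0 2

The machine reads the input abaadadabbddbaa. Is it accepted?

Trace: 3 -a-> 1 -b-> 1 -a-> 2 -a-> 0 -d-> 1 -a-> 2 -d-> 2 -a-> 0 -b-> 3 -b-> 0 -d-> 1 -d-> 1 -b-> 1 -a-> 2 -a-> 0
End state 0 is accepting.

Yes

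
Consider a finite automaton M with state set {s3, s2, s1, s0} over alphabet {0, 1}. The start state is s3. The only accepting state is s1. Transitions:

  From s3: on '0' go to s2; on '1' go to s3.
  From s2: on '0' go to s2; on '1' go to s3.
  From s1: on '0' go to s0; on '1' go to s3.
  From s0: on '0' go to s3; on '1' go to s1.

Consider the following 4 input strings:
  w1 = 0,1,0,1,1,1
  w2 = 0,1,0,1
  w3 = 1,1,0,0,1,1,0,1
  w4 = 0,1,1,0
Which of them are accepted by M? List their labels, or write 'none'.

w1:
  start at s3
  read '0': s3 → s2
  read '1': s2 → s3
  read '0': s3 → s2
  read '1': s2 → s3
  read '1': s3 → s3
  read '1': s3 → s3
  end s3, rejected
w2:
  start at s3
  read '0': s3 → s2
  read '1': s2 → s3
  read '0': s3 → s2
  read '1': s2 → s3
  end s3, rejected
w3:
  start at s3
  read '1': s3 → s3
  read '1': s3 → s3
  read '0': s3 → s2
  read '0': s2 → s2
  read '1': s2 → s3
  read '1': s3 → s3
  read '0': s3 → s2
  read '1': s2 → s3
  end s3, rejected
w4:
  start at s3
  read '0': s3 → s2
  read '1': s2 → s3
  read '1': s3 → s3
  read '0': s3 → s2
  end s2, rejected

none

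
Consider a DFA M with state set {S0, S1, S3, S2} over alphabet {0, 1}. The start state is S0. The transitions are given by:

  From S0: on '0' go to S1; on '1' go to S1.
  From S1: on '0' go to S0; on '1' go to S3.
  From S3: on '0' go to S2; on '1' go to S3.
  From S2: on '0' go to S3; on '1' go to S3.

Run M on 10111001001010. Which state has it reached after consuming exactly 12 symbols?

start at S0
read '1': S0 → S1
read '0': S1 → S0
read '1': S0 → S1
read '1': S1 → S3
read '1': S3 → S3
read '0': S3 → S2
read '0': S2 → S3
read '1': S3 → S3
read '0': S3 → S2
read '0': S2 → S3
read '1': S3 → S3
read '0': S3 → S2
After 12 symbols: S2.

S2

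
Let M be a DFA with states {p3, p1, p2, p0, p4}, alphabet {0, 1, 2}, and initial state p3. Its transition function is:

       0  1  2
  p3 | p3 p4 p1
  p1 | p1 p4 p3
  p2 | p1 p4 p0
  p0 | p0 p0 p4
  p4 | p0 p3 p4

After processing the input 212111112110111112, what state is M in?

start at p3
read '2': p3 → p1
read '1': p1 → p4
read '2': p4 → p4
read '1': p4 → p3
read '1': p3 → p4
read '1': p4 → p3
read '1': p3 → p4
read '1': p4 → p3
read '2': p3 → p1
read '1': p1 → p4
read '1': p4 → p3
read '0': p3 → p3
read '1': p3 → p4
read '1': p4 → p3
read '1': p3 → p4
read '1': p4 → p3
read '1': p3 → p4
read '2': p4 → p4

p4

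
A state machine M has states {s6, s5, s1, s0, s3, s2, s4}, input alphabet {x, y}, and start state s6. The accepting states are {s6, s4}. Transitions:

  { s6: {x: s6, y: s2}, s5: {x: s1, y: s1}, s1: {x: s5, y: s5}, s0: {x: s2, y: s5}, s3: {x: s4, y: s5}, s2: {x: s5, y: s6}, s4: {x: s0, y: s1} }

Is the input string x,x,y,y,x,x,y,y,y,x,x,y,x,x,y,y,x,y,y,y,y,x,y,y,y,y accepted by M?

s6 → s6 → s6 → s2 → s6 → s6 → s6 → s2 → s6 → s2 → s5 → s1 → s5 → s1 → s5 → s1 → s5 → s1 → s5 → s1 → s5 → s1 → s5 → s1 → s5 → s1 → s5
End state s5 is not accepting.

No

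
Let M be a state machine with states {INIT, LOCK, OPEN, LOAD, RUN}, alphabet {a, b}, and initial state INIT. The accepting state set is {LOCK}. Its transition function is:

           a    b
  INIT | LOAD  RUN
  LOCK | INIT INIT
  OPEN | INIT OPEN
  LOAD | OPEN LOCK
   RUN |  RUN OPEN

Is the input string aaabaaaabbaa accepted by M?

INIT → LOAD → OPEN → INIT → RUN → RUN → RUN → RUN → RUN → OPEN → OPEN → INIT → LOAD
End state LOAD is not accepting.

No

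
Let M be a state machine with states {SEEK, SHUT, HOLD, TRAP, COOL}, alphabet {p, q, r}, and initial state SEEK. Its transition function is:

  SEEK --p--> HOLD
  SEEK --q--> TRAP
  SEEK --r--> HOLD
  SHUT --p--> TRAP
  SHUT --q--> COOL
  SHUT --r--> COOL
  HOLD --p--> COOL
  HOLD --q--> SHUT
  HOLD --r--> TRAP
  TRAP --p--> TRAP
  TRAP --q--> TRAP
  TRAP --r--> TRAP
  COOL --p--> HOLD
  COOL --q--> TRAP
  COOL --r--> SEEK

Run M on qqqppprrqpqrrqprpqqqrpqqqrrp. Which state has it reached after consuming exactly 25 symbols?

TRAP

Trace: SEEK -q-> TRAP -q-> TRAP -q-> TRAP -p-> TRAP -p-> TRAP -p-> TRAP -r-> TRAP -r-> TRAP -q-> TRAP -p-> TRAP -q-> TRAP -r-> TRAP -r-> TRAP -q-> TRAP -p-> TRAP -r-> TRAP -p-> TRAP -q-> TRAP -q-> TRAP -q-> TRAP -r-> TRAP -p-> TRAP -q-> TRAP -q-> TRAP -q-> TRAP
After 25 symbols: TRAP.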